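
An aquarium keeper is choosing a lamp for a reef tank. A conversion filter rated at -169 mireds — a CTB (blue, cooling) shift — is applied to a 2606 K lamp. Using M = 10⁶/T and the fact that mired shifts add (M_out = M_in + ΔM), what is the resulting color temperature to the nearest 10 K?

M_in = 10⁶/2606 = 383.73 mireds.
M_out = 383.73 + (-169) = 214.73 mireds.
T_out = 10⁶/214.73 = 4657.0 K → 4660 K.

4660 K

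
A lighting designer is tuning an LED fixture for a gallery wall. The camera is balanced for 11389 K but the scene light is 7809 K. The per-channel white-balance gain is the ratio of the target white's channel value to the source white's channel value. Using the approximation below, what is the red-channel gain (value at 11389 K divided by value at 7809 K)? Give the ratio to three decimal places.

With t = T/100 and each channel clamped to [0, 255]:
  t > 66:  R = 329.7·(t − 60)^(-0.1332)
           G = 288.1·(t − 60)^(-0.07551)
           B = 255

0.865

At 7809 K (t = 78.09):
  R = 329.7·(78.09 − 60)^(-0.1332) = 329.7·18.09^(-0.1332) = 329.7·0.68000 = 224.196.
At 11389 K (t = 113.89):
  R = 329.7·(113.89 − 60)^(-0.1332) = 329.7·53.89^(-0.1332) = 329.7·0.58798 = 193.857.
Gain = 193.857 / 224.196 = 0.8647 → 0.865.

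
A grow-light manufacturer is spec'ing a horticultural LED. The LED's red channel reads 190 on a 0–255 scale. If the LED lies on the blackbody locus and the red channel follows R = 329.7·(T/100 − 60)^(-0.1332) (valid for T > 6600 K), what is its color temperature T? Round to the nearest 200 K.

12200 K

(t − 60)^(-0.1332) = 190/329.7 = 0.57628.
t − 60 = 0.57628^(1/-0.1332) = 0.57628^(-7.508) = 62.667, so t = 122.667.
T = 100·t = 12267 K → 12200 K to the nearest 200 K.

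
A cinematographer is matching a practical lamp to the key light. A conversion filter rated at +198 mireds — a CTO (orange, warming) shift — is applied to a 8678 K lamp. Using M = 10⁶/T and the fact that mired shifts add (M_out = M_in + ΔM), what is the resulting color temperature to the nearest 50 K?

3200 K

M_in = 10⁶/8678 = 115.23 mireds.
M_out = 115.23 + (+198) = 313.23 mireds.
T_out = 10⁶/313.23 = 3192.5 K → 3200 K.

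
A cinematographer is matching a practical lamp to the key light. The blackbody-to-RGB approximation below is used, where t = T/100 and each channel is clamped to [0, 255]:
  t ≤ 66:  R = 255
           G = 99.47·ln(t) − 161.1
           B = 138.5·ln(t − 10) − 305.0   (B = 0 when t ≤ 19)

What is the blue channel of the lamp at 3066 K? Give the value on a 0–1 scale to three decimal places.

0.449

t = 3066/100 = 30.66; the t ≤ 66 branch applies.
B = 138.5·ln(30.66 − 10) − 305.0 = 138.5·ln 20.66 − 305.0 = 138.5·3.0282 − 305.0 = 114.406.
On a 0–1 scale: 114.406/255 = 0.4486 → 0.449.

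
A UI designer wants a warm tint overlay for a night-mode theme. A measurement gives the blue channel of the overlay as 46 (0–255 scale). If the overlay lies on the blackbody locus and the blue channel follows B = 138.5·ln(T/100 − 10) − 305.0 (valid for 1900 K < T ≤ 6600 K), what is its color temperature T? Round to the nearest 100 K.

2300 K

ln(t − 10) = (46 + 305.0) / 138.5 = 2.5343.
t − 10 = e^2.5343 = 12.608, so t = 22.608.
T = 100·t = 2261 K → 2300 K to the nearest 100 K.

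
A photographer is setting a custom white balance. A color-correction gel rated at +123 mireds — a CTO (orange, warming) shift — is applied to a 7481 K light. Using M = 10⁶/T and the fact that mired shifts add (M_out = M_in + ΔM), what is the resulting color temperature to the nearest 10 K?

M_in = 10⁶/7481 = 133.67 mireds.
M_out = 133.67 + (+123) = 256.67 mireds.
T_out = 10⁶/256.67 = 3896.0 K → 3900 K.

3900 K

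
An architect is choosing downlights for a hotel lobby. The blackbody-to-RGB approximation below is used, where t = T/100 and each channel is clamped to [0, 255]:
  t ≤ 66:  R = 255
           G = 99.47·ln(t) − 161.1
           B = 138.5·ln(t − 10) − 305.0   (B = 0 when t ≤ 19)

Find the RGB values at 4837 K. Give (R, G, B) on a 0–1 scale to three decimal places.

t = 4837/100 = 48.37; the t ≤ 66 branch applies.
R = 255 by definition for t ≤ 66.
G = 99.47·ln 48.37 − 161.1 = 99.47·3.8789 − 161.1 = 224.732.
B = 138.5·ln(48.37 − 10) − 305.0 = 138.5·ln 38.37 − 305.0 = 138.5·3.6473 − 305.0 = 200.148.
Dividing each by 255: (1.0000, 0.8813, 0.7849) → (1.000, 0.881, 0.785).

(1.000, 0.881, 0.785)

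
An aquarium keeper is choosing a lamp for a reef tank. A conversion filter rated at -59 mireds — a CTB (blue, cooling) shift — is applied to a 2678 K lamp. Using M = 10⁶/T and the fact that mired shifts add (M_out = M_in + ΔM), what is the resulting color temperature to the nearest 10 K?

3180 K

M_in = 10⁶/2678 = 373.41 mireds.
M_out = 373.41 + (-59) = 314.41 mireds.
T_out = 10⁶/314.41 = 3180.5 K → 3180 K.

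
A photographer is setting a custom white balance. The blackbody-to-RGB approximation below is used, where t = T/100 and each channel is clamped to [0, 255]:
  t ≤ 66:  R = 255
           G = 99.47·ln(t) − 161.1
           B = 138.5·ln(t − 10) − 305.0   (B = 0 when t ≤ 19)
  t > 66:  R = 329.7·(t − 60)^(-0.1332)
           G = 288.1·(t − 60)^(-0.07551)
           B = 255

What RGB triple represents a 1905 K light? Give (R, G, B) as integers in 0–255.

t = 1905/100 = 19.05; the t ≤ 66 branch applies.
R = 255 by definition for t ≤ 66.
G = 99.47·ln 19.05 − 161.1 = 99.47·2.9471 − 161.1 = 132.045.
B = 138.5·ln(19.05 − 10) − 305.0 = 138.5·ln 9.05 − 305.0 = 138.5·2.2028 − 305.0 = 0.083.
Rounded: (255, 132, 0).

(255, 132, 0)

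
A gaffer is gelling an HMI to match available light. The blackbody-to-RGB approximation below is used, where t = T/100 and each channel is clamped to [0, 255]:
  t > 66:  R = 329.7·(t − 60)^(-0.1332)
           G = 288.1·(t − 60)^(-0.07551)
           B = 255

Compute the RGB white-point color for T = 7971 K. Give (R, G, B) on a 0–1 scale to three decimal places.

(0.869, 0.902, 1.000)

t = 7971/100 = 79.71; the t > 66 branch applies.
R = 329.7·(79.71 − 60)^(-0.1332) = 329.7·19.71^(-0.1332) = 329.7·0.67228 = 221.649.
G = 288.1·(79.71 − 60)^(-0.07551) = 288.1·19.71^(-0.07551) = 288.1·0.79843 = 230.028.
B = 255 by definition for t > 66.
Dividing each by 255: (0.8692, 0.9021, 1.0000) → (0.869, 0.902, 1.000).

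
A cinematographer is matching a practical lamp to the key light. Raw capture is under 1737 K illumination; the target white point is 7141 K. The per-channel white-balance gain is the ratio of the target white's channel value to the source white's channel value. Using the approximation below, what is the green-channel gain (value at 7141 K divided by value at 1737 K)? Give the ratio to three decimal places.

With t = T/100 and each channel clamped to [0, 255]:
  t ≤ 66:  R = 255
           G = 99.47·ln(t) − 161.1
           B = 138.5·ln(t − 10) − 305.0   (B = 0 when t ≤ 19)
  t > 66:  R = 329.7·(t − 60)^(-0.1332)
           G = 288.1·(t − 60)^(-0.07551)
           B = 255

At 1737 K (t = 17.37):
  G = 99.47·ln 17.37 − 161.1 = 99.47·2.8547 − 161.1 = 122.861.
At 7141 K (t = 71.41):
  G = 288.1·(71.41 − 60)^(-0.07551) = 288.1·11.41^(-0.07551) = 288.1·0.83208 = 239.722.
Gain = 239.722 / 122.861 = 1.9512 → 1.951.

1.951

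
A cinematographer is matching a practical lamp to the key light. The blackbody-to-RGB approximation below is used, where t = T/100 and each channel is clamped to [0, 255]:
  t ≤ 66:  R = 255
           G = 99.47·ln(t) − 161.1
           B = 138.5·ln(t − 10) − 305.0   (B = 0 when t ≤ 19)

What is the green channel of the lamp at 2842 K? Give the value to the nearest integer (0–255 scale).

t = 2842/100 = 28.42; the t ≤ 66 branch applies.
G = 99.47·ln 28.42 − 161.1 = 99.47·3.3471 − 161.1 = 171.835.
Rounded: 172.

172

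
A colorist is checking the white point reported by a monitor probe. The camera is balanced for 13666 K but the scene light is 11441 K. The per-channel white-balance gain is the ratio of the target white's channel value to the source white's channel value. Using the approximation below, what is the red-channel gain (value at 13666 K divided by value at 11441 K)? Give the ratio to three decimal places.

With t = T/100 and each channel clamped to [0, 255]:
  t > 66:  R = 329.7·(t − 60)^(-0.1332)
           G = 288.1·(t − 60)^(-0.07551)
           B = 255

At 11441 K (t = 114.41):
  R = 329.7·(114.41 − 60)^(-0.1332) = 329.7·54.41^(-0.1332) = 329.7·0.58723 = 193.609.
At 13666 K (t = 136.66):
  R = 329.7·(136.66 − 60)^(-0.1332) = 329.7·76.66^(-0.1332) = 329.7·0.56102 = 184.967.
Gain = 184.967 / 193.609 = 0.9554 → 0.955.

0.955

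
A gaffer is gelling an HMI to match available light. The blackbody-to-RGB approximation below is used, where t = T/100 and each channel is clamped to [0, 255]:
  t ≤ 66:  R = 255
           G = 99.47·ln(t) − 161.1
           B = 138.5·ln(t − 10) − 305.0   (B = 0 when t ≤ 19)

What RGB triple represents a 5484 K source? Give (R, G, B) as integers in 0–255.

t = 5484/100 = 54.84; the t ≤ 66 branch applies.
R = 255 by definition for t ≤ 66.
G = 99.47·ln 54.84 − 161.1 = 99.47·4.0044 − 161.1 = 237.220.
B = 138.5·ln(54.84 − 10) − 305.0 = 138.5·ln 44.84 − 305.0 = 138.5·3.8031 − 305.0 = 221.729.
Rounded: (255, 237, 222).

(255, 237, 222)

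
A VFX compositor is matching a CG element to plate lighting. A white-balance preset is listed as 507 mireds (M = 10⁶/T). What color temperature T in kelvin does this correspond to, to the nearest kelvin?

1972 K

T = 10⁶ / 507 = 1972.39 K → 1972 K.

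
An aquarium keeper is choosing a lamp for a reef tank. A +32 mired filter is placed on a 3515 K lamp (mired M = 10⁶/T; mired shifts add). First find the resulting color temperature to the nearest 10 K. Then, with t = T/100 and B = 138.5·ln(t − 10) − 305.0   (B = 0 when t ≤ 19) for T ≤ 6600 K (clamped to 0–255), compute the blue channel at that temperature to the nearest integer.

M_in = 10⁶/3515 = 284.50; M_out = 284.50 + (+32) = 316.50.
T_out = 10⁶/316.50 = 3159.6 K → 3160 K; t = 31.6.
B = 138.5·ln(31.6 − 10) − 305.0 = 138.5·ln 21.6 − 305.0 = 138.5·3.0727 − 305.0 = 120.568.
Rounded: 121.

121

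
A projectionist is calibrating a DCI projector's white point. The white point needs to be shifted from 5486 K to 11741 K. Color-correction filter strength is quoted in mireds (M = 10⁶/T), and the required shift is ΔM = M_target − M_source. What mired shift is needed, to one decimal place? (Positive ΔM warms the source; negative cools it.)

M_source = 10⁶/5486 = 182.282; M_target = 10⁶/11741 = 85.172.
ΔM = 85.172 − 182.282 = -97.111 → -97.1 mireds, a cooling shift.

-97.1 mireds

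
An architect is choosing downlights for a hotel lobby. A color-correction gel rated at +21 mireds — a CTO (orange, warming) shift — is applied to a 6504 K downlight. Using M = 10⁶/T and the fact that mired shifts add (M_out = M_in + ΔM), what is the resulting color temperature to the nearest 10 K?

5720 K

M_in = 10⁶/6504 = 153.75 mireds.
M_out = 153.75 + (+21) = 174.75 mireds.
T_out = 10⁶/174.75 = 5722.4 K → 5720 K.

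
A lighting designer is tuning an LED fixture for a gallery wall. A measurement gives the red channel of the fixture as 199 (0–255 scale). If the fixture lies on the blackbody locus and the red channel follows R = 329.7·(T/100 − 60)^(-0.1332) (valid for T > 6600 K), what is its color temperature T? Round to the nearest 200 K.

(t − 60)^(-0.1332) = 199/329.7 = 0.60358.
t − 60 = 0.60358^(1/-0.1332) = 0.60358^(-7.508) = 44.273, so t = 104.273.
T = 100·t = 10427 K → 10400 K to the nearest 200 K.

10400 K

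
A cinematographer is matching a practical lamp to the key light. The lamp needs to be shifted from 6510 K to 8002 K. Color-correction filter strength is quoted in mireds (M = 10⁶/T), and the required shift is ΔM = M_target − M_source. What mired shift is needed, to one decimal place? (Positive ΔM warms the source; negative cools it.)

M_source = 10⁶/6510 = 153.610; M_target = 10⁶/8002 = 124.969.
ΔM = 124.969 − 153.610 = -28.641 → -28.6 mireds, a cooling shift.

-28.6 mireds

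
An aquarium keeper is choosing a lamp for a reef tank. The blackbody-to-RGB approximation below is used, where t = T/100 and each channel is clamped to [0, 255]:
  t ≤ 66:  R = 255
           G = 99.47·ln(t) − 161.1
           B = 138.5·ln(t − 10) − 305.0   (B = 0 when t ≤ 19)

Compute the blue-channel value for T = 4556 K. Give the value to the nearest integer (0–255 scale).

190

t = 4556/100 = 45.56; the t ≤ 66 branch applies.
B = 138.5·ln(45.56 − 10) − 305.0 = 138.5·ln 35.56 − 305.0 = 138.5·3.5712 − 305.0 = 189.614.
Rounded: 190.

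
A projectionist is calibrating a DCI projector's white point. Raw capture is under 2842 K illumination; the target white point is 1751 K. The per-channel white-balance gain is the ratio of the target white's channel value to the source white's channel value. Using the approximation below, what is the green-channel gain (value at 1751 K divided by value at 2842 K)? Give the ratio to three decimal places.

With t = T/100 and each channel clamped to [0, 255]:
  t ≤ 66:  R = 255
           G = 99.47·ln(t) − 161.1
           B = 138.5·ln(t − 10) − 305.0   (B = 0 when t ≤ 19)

At 2842 K (t = 28.42):
  G = 99.47·ln 28.42 − 161.1 = 99.47·3.3471 − 161.1 = 171.835.
At 1751 K (t = 17.51):
  G = 99.47·ln 17.51 − 161.1 = 99.47·2.8628 − 161.1 = 123.660.
Gain = 123.660 / 171.835 = 0.7196 → 0.720.

0.720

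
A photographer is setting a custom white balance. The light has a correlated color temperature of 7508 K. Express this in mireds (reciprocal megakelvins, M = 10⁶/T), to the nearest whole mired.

133 mireds

M = 10⁶ / 7508 = 133.191 → 133 mireds.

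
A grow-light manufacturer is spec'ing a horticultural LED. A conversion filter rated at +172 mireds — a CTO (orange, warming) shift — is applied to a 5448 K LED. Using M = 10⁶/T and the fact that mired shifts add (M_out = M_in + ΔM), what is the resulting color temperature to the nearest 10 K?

M_in = 10⁶/5448 = 183.55 mireds.
M_out = 183.55 + (+172) = 355.55 mireds.
T_out = 10⁶/355.55 = 2812.5 K → 2810 K.

2810 K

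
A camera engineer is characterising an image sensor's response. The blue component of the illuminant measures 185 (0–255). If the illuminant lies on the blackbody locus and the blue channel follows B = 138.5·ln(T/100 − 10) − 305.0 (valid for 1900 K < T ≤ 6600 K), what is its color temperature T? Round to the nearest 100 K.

4400 K

ln(t − 10) = (185 + 305.0) / 138.5 = 3.5379.
t − 10 = e^3.5379 = 34.395, so t = 44.395.
T = 100·t = 4439 K → 4400 K to the nearest 100 K.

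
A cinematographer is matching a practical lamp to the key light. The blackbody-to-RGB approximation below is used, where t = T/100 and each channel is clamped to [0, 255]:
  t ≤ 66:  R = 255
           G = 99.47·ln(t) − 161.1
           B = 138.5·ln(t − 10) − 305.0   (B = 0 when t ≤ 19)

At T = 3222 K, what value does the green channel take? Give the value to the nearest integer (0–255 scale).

t = 3222/100 = 32.22; the t ≤ 66 branch applies.
G = 99.47·ln 32.22 − 161.1 = 99.47·3.4726 − 161.1 = 184.318.
Rounded: 184.

184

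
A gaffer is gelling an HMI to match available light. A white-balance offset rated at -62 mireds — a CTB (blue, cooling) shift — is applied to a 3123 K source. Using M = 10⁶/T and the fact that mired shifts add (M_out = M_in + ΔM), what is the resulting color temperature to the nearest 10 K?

3870 K

M_in = 10⁶/3123 = 320.20 mireds.
M_out = 320.20 + (-62) = 258.20 mireds.
T_out = 10⁶/258.20 = 3872.9 K → 3870 K.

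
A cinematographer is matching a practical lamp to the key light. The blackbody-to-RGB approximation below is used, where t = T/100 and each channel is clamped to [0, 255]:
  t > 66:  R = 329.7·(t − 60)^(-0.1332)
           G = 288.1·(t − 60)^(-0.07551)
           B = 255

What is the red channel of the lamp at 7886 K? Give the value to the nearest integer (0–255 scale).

t = 7886/100 = 78.86; the t > 66 branch applies.
R = 329.7·(78.86 − 60)^(-0.1332) = 329.7·18.86^(-0.1332) = 329.7·0.67624 = 222.955.
Rounded: 223.

223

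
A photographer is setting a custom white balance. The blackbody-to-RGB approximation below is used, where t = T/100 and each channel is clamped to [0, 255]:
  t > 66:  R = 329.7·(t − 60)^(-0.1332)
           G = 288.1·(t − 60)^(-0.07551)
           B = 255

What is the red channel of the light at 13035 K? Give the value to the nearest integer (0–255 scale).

187

t = 13035/100 = 130.35; the t > 66 branch applies.
R = 329.7·(130.35 − 60)^(-0.1332) = 329.7·70.35^(-0.1332) = 329.7·0.56747 = 187.096.
Rounded: 187.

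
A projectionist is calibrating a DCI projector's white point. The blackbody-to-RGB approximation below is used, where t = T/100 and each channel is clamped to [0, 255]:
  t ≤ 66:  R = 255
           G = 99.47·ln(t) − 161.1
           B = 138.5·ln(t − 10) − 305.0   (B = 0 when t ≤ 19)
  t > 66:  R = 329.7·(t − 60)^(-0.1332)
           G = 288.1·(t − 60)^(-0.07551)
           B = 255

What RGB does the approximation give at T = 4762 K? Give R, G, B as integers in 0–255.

t = 4762/100 = 47.62; the t ≤ 66 branch applies.
R = 255 by definition for t ≤ 66.
G = 99.47·ln 47.62 − 161.1 = 99.47·3.8633 − 161.1 = 223.178.
B = 138.5·ln(47.62 − 10) − 305.0 = 138.5·ln 37.62 − 305.0 = 138.5·3.6275 − 305.0 = 197.414.
Rounded: (255, 223, 197).

R=255, G=223, B=197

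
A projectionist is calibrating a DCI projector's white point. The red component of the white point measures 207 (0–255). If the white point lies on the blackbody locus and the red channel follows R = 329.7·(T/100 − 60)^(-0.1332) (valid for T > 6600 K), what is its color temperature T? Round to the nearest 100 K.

9300 K

(t − 60)^(-0.1332) = 207/329.7 = 0.62784.
t − 60 = 0.62784^(1/-0.1332) = 0.62784^(-7.508) = 32.933, so t = 92.933.
T = 100·t = 9293 K → 9300 K to the nearest 100 K.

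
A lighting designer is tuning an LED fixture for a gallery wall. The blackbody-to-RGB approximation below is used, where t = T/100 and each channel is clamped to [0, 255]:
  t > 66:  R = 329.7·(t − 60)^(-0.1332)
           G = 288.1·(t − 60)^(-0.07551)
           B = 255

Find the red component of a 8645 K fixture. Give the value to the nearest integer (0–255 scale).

t = 8645/100 = 86.45; the t > 66 branch applies.
R = 329.7·(86.45 − 60)^(-0.1332) = 329.7·26.45^(-0.1332) = 329.7·0.64645 = 213.134.
Rounded: 213.

213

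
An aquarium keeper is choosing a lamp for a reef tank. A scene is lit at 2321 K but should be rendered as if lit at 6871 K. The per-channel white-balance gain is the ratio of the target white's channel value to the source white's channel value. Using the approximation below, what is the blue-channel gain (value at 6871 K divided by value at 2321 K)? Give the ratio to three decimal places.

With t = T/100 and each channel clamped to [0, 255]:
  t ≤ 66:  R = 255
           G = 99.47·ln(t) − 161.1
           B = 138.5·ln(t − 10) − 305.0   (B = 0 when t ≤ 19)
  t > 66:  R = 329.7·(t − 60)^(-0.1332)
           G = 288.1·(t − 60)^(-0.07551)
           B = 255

At 2321 K (t = 23.21):
  B = 138.5·ln(23.21 − 10) − 305.0 = 138.5·ln 13.21 − 305.0 = 138.5·2.5810 − 305.0 = 52.465.
At 6871 K (t = 68.71):
  B = 255 by definition for t > 66.
Gain = 255.000 / 52.465 = 4.8604 → 4.860.

4.860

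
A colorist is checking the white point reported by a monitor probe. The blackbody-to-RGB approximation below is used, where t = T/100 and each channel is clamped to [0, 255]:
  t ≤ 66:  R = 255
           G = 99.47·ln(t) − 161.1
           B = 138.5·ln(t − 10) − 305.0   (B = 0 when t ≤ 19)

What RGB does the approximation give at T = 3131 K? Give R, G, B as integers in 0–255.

R=255, G=181, B=119

t = 3131/100 = 31.31; the t ≤ 66 branch applies.
R = 255 by definition for t ≤ 66.
G = 99.47·ln 31.31 − 161.1 = 99.47·3.4439 − 161.1 = 181.468.
B = 138.5·ln(31.31 − 10) − 305.0 = 138.5·ln 21.31 − 305.0 = 138.5·3.0592 − 305.0 = 118.696.
Rounded: (255, 181, 119).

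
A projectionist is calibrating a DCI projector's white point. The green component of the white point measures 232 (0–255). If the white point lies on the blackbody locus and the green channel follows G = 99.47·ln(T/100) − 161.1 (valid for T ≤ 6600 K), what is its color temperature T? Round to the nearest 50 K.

5200 K

ln t = (232 + 161.1) / 99.47 = 3.9519.
t = e^3.9519 = 52.036.
T = 100·t = 5204 K → 5200 K to the nearest 50 K.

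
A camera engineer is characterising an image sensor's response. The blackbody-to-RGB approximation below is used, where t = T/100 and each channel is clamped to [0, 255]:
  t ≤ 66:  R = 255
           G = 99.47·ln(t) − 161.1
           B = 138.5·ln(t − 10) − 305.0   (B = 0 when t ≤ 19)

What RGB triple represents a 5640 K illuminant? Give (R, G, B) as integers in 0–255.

t = 5640/100 = 56.4; the t ≤ 66 branch applies.
R = 255 by definition for t ≤ 66.
G = 99.47·ln 56.4 − 161.1 = 99.47·4.0325 − 161.1 = 240.010.
B = 138.5·ln(56.4 − 10) − 305.0 = 138.5·ln 46.4 − 305.0 = 138.5·3.8373 − 305.0 = 226.466.
Rounded: (255, 240, 226).

(255, 240, 226)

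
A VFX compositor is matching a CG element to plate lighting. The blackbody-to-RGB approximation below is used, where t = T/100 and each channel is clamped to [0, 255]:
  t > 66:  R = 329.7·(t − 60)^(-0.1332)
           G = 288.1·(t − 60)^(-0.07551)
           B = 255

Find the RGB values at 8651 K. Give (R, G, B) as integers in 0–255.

(213, 225, 255)

t = 8651/100 = 86.51; the t > 66 branch applies.
R = 329.7·(86.51 − 60)^(-0.1332) = 329.7·26.51^(-0.1332) = 329.7·0.64625 = 213.069.
G = 288.1·(86.51 − 60)^(-0.07551) = 288.1·26.51^(-0.07551) = 288.1·0.78076 = 224.937.
B = 255 by definition for t > 66.
Rounded: (213, 225, 255).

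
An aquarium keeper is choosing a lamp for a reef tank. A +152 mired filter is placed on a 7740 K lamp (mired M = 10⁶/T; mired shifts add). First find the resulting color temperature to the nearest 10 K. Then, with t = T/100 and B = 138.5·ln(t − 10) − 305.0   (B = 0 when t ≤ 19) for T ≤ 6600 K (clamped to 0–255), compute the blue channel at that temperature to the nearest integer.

M_in = 10⁶/7740 = 129.20; M_out = 129.20 + (+152) = 281.20.
T_out = 10⁶/281.20 = 3556.2 K → 3560 K; t = 35.6.
B = 138.5·ln(35.6 − 10) − 305.0 = 138.5·ln 25.6 − 305.0 = 138.5·3.2426 − 305.0 = 144.099.
Rounded: 144.

144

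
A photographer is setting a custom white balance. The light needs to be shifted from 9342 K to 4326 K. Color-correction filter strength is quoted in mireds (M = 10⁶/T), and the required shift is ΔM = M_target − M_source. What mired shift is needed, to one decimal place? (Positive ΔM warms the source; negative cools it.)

M_source = 10⁶/9342 = 107.043; M_target = 10⁶/4326 = 231.160.
ΔM = 231.160 − 107.043 = 124.117 → +124.1 mireds, a warming shift.

+124.1 mireds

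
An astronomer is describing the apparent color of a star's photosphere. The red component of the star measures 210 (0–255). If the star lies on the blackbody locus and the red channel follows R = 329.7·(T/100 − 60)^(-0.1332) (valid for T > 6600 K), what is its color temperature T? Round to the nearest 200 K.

9000 K

(t − 60)^(-0.1332) = 210/329.7 = 0.63694.
t − 60 = 0.63694^(1/-0.1332) = 0.63694^(-7.508) = 29.561, so t = 89.561.
T = 100·t = 8956 K → 9000 K to the nearest 200 K.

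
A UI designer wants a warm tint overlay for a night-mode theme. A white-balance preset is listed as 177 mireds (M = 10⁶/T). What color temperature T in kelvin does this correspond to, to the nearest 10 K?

T = 10⁶ / 177 = 5649.72 K → 5650 K.

5650 K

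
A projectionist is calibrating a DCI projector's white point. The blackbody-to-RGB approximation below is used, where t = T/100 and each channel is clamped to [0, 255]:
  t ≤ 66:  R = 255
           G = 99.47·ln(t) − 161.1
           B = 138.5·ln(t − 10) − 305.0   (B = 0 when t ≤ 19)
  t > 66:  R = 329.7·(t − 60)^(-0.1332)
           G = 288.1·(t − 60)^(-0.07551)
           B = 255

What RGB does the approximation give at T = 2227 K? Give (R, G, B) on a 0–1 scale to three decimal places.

(1.000, 0.579, 0.166)

t = 2227/100 = 22.27; the t ≤ 66 branch applies.
R = 255 by definition for t ≤ 66.
G = 99.47·ln 22.27 − 161.1 = 99.47·3.1032 − 161.1 = 147.579.
B = 138.5·ln(22.27 − 10) − 305.0 = 138.5·ln 12.27 − 305.0 = 138.5·2.5072 − 305.0 = 42.241.
Dividing each by 255: (1.0000, 0.5787, 0.1657) → (1.000, 0.579, 0.166).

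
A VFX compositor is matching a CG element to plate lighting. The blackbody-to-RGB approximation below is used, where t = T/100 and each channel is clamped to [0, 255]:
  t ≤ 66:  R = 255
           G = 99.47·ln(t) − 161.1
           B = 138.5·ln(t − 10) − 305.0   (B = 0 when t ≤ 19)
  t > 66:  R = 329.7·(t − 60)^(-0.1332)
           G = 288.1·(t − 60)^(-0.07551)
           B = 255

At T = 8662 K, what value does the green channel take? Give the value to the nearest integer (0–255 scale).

t = 8662/100 = 86.62; the t > 66 branch applies.
G = 288.1·(86.62 − 60)^(-0.07551) = 288.1·26.62^(-0.07551) = 288.1·0.78052 = 224.867.
Rounded: 225.

225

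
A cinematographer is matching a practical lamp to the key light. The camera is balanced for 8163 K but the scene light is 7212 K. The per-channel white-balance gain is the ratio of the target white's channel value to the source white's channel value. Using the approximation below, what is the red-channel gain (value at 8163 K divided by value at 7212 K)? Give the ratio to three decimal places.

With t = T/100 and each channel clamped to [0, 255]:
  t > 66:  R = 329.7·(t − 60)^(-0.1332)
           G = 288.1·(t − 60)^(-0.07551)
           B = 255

At 7212 K (t = 72.12):
  R = 329.7·(72.12 − 60)^(-0.1332) = 329.7·12.12^(-0.1332) = 329.7·0.71726 = 236.481.
At 8163 K (t = 81.63):
  R = 329.7·(81.63 − 60)^(-0.1332) = 329.7·21.63^(-0.1332) = 329.7·0.66400 = 218.922.
Gain = 218.922 / 236.481 = 0.9257 → 0.926.

0.926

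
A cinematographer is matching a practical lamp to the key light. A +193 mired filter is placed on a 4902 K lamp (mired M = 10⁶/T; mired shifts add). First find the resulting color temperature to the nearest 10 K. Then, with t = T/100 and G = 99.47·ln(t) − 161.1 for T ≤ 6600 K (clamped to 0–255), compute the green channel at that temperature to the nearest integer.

M_in = 10⁶/4902 = 204.00; M_out = 204.00 + (+193) = 397.00.
T_out = 10⁶/397.00 = 2518.9 K → 2520 K; t = 25.2.
G = 99.47·ln 25.2 − 161.1 = 99.47·3.2268 − 161.1 = 159.874.
Rounded: 160.

160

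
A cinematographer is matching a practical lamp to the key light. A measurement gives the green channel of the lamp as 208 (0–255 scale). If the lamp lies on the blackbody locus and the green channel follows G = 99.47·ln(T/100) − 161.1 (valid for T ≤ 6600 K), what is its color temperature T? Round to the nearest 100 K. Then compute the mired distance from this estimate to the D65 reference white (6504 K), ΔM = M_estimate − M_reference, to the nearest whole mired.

ln t = (208 + 161.1) / 99.47 = 3.7107.
t = e^3.7107 = 40.881.
T = 100·t = 4088 K → 4100 K to the nearest 100 K.
M_estimate = 10⁶/4100 = 243.90; M_reference = 10⁶/6504 = 153.75.
ΔM = 243.90 − 153.75 = 90.15 → +90 mireds.

+90 mireds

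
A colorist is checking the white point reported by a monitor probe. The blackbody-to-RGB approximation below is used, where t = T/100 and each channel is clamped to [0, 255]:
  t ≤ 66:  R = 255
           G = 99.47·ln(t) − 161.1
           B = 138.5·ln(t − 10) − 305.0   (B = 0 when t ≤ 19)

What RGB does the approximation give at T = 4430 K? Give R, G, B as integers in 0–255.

R=255, G=216, B=185

t = 4430/100 = 44.3; the t ≤ 66 branch applies.
R = 255 by definition for t ≤ 66.
G = 99.47·ln 44.3 − 161.1 = 99.47·3.7910 − 161.1 = 215.989.
B = 138.5·ln(44.3 − 10) − 305.0 = 138.5·ln 34.3 − 305.0 = 138.5·3.5351 − 305.0 = 184.618.
Rounded: (255, 216, 185).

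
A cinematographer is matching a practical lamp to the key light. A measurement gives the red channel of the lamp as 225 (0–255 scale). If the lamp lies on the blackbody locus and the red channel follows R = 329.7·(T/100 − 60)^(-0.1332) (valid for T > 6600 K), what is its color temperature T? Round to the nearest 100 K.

7800 K

(t − 60)^(-0.1332) = 225/329.7 = 0.68244.
t − 60 = 0.68244^(1/-0.1332) = 0.68244^(-7.508) = 17.610, so t = 77.610.
T = 100·t = 7761 K → 7800 K to the nearest 100 K.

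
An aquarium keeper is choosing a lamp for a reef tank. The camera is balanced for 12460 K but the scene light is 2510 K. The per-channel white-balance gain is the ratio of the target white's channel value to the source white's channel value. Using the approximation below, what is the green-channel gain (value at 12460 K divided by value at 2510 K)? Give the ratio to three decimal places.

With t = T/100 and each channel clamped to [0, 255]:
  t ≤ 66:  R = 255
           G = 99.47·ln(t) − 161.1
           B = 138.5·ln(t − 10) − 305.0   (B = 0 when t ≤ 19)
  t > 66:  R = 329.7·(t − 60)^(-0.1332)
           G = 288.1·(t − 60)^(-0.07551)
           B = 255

At 2510 K (t = 25.1):
  G = 99.47·ln 25.1 − 161.1 = 99.47·3.2229 − 161.1 = 159.479.
At 12460 K (t = 124.6):
  G = 288.1·(124.6 − 60)^(-0.07551) = 288.1·64.6^(-0.07551) = 288.1·0.72998 = 210.306.
Gain = 210.306 / 159.479 = 1.3187 → 1.319.

1.319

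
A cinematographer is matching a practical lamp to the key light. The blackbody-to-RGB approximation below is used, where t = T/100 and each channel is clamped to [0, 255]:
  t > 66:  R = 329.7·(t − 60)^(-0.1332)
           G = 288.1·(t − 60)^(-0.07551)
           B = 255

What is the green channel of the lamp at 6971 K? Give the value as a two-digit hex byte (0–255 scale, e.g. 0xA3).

t = 6971/100 = 69.71; the t > 66 branch applies.
G = 288.1·(69.71 − 60)^(-0.07551) = 288.1·9.71^(-0.07551) = 288.1·0.84228 = 242.660.
Rounded: 243; in hex, 0xF3.

0xF3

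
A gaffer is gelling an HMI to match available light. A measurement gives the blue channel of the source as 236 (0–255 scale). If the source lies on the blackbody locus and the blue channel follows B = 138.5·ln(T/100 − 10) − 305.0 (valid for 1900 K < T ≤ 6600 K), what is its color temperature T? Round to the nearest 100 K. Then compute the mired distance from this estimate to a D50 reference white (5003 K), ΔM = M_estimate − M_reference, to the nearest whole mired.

ln(t − 10) = (236 + 305.0) / 138.5 = 3.9061.
t − 10 = e^3.9061 = 49.707, so t = 59.707.
T = 100·t = 5971 K → 6000 K to the nearest 100 K.
M_estimate = 10⁶/6000 = 166.67; M_reference = 10⁶/5003 = 199.88.
ΔM = 166.67 − 199.88 = -33.21 → -33 mireds.

-33 mireds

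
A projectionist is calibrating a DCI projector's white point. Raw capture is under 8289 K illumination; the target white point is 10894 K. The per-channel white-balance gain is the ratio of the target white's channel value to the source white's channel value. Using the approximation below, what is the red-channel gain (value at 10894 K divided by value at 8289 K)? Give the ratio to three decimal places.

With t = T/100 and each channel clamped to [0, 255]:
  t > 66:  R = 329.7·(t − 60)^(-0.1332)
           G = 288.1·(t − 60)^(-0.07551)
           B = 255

At 8289 K (t = 82.89):
  R = 329.7·(82.89 − 60)^(-0.1332) = 329.7·22.89^(-0.1332) = 329.7·0.65901 = 217.277.
At 10894 K (t = 108.94):
  R = 329.7·(108.94 − 60)^(-0.1332) = 329.7·48.94^(-0.1332) = 329.7·0.59558 = 196.361.
Gain = 196.361 / 217.277 = 0.9037 → 0.904.

0.904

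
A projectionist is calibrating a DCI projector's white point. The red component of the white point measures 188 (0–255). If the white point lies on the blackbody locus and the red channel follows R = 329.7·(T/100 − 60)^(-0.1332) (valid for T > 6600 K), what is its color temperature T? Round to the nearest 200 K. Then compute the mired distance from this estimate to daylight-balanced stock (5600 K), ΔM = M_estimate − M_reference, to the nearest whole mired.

-100 mireds

(t − 60)^(-0.1332) = 188/329.7 = 0.57022.
t − 60 = 0.57022^(1/-0.1332) = 0.57022^(-7.508) = 67.848, so t = 127.848.
T = 100·t = 12785 K → 12800 K to the nearest 200 K.
M_estimate = 10⁶/12800 = 78.12; M_reference = 10⁶/5600 = 178.57.
ΔM = 78.12 − 178.57 = -100.45 → -100 mireds.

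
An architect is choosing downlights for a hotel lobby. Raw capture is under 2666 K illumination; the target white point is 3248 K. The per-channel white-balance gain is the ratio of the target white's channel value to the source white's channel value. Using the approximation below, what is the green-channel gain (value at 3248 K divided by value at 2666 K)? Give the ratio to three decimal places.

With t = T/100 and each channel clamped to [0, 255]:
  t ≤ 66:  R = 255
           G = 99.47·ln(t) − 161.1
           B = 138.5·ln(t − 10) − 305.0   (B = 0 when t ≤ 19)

1.119

At 2666 K (t = 26.66):
  G = 99.47·ln 26.66 − 161.1 = 99.47·3.2832 − 161.1 = 165.476.
At 3248 K (t = 32.48):
  G = 99.47·ln 32.48 − 161.1 = 99.47·3.4806 − 161.1 = 185.118.
Gain = 185.118 / 165.476 = 1.1187 → 1.119.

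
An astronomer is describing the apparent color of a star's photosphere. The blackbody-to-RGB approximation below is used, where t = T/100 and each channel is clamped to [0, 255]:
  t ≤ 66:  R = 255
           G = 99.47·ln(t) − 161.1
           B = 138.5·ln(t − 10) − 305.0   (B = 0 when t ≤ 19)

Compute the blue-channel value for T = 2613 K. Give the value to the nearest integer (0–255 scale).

t = 2613/100 = 26.13; the t ≤ 66 branch applies.
B = 138.5·ln(26.13 − 10) − 305.0 = 138.5·ln 16.13 − 305.0 = 138.5·2.7807 − 305.0 = 80.124.
Rounded: 80.

80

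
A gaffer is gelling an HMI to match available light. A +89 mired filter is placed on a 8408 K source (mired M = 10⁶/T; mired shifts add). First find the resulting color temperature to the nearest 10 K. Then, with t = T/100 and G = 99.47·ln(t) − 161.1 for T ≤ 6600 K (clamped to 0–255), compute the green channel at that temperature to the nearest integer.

M_in = 10⁶/8408 = 118.93; M_out = 118.93 + (+89) = 207.93.
T_out = 10⁶/207.93 = 4809.2 K → 4810 K; t = 48.1.
G = 99.47·ln 48.1 − 161.1 = 99.47·3.8733 − 161.1 = 224.175.
Rounded: 224.

224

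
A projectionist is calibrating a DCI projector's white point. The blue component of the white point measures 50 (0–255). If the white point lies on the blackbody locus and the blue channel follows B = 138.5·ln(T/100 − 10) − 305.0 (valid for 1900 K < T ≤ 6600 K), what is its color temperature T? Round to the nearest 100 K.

2300 K

ln(t − 10) = (50 + 305.0) / 138.5 = 2.5632.
t − 10 = e^2.5632 = 12.977, so t = 22.977.
T = 100·t = 2298 K → 2300 K to the nearest 100 K.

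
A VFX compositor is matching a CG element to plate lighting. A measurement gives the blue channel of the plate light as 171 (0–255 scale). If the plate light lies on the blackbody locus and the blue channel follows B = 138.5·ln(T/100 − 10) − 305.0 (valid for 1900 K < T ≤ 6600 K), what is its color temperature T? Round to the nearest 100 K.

ln(t − 10) = (171 + 305.0) / 138.5 = 3.4368.
t − 10 = e^3.4368 = 31.088, so t = 41.088.
T = 100·t = 4109 K → 4100 K to the nearest 100 K.

4100 K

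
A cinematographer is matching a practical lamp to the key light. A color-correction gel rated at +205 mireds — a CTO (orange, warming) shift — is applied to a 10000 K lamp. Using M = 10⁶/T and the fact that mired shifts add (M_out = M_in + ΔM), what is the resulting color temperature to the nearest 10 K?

M_in = 10⁶/10000 = 100.00 mireds.
M_out = 100.00 + (+205) = 305.00 mireds.
T_out = 10⁶/305.00 = 3278.7 K → 3280 K.

3280 K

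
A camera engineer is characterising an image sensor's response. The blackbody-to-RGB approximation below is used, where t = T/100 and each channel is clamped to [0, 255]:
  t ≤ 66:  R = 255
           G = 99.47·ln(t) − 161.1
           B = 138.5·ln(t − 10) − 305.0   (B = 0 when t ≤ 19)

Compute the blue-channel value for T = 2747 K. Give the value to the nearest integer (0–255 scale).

t = 2747/100 = 27.47; the t ≤ 66 branch applies.
B = 138.5·ln(27.47 − 10) − 305.0 = 138.5·ln 17.47 − 305.0 = 138.5·2.8605 − 305.0 = 91.177.
Rounded: 91.

91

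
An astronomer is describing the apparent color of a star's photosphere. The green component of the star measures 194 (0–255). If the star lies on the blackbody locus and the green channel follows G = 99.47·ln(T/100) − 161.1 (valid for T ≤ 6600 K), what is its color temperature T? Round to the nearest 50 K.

3550 K

ln t = (194 + 161.1) / 99.47 = 3.5699.
t = e^3.5699 = 35.514.
T = 100·t = 3551 K → 3550 K to the nearest 50 K.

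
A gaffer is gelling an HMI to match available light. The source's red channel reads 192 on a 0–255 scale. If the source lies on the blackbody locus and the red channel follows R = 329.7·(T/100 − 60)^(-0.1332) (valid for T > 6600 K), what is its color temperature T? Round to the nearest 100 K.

(t − 60)^(-0.1332) = 192/329.7 = 0.58235.
t − 60 = 0.58235^(1/-0.1332) = 0.58235^(-7.508) = 57.929, so t = 117.929.
T = 100·t = 11793 K → 11800 K to the nearest 100 K.

11800 K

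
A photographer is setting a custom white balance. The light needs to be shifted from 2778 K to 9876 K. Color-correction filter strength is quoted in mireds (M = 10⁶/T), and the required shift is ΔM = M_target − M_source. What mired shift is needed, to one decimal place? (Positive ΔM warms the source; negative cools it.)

M_source = 10⁶/2778 = 359.971; M_target = 10⁶/9876 = 101.256.
ΔM = 101.256 − 359.971 = -258.716 → -258.7 mireds, a cooling shift.

-258.7 mireds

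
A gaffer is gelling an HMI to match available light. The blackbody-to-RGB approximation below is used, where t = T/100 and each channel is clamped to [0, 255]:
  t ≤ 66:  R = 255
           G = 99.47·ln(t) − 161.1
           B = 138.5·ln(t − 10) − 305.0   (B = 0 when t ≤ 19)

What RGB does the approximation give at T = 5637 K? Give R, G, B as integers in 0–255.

R=255, G=240, B=226

t = 5637/100 = 56.37; the t ≤ 66 branch applies.
R = 255 by definition for t ≤ 66.
G = 99.47·ln 56.37 − 161.1 = 99.47·4.0319 − 161.1 = 239.957.
B = 138.5·ln(56.37 − 10) − 305.0 = 138.5·ln 46.37 − 305.0 = 138.5·3.8367 − 305.0 = 226.376.
Rounded: (255, 240, 226).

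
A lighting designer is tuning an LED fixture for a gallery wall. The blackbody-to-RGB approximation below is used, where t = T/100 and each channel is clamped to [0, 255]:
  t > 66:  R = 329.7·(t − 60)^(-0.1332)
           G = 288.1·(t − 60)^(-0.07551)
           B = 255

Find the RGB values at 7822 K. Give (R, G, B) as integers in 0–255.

t = 7822/100 = 78.22; the t > 66 branch applies.
R = 329.7·(78.22 − 60)^(-0.1332) = 329.7·18.22^(-0.1332) = 329.7·0.67935 = 223.982.
G = 288.1·(78.22 − 60)^(-0.07551) = 288.1·18.22^(-0.07551) = 288.1·0.80319 = 231.398.
B = 255 by definition for t > 66.
Rounded: (224, 231, 255).

(224, 231, 255)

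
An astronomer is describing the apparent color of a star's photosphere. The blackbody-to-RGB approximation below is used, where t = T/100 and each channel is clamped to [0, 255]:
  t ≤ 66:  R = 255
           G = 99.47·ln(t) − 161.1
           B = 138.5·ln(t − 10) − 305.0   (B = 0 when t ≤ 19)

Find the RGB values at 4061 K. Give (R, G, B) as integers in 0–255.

t = 4061/100 = 40.61; the t ≤ 66 branch applies.
R = 255 by definition for t ≤ 66.
G = 99.47·ln 40.61 − 161.1 = 99.47·3.7040 − 161.1 = 207.338.
B = 138.5·ln(40.61 − 10) − 305.0 = 138.5·ln 30.61 − 305.0 = 138.5·3.4213 − 305.0 = 168.854.
Rounded: (255, 207, 169).

(255, 207, 169)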